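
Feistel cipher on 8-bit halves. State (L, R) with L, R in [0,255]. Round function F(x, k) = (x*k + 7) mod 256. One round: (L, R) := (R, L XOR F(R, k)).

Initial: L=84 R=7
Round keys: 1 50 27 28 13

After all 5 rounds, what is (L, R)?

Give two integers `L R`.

Round 1 (k=1): L=7 R=90
Round 2 (k=50): L=90 R=156
Round 3 (k=27): L=156 R=33
Round 4 (k=28): L=33 R=63
Round 5 (k=13): L=63 R=27

Answer: 63 27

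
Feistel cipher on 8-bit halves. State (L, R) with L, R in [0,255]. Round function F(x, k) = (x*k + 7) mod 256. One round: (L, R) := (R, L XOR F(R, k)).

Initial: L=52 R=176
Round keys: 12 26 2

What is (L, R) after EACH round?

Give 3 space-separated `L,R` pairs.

Answer: 176,115 115,5 5,98

Derivation:
Round 1 (k=12): L=176 R=115
Round 2 (k=26): L=115 R=5
Round 3 (k=2): L=5 R=98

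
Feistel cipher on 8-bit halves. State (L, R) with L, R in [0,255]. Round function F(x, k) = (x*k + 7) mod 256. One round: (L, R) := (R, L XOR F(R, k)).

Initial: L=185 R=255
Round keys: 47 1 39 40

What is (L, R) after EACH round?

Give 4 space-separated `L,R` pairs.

Answer: 255,97 97,151 151,105 105,248

Derivation:
Round 1 (k=47): L=255 R=97
Round 2 (k=1): L=97 R=151
Round 3 (k=39): L=151 R=105
Round 4 (k=40): L=105 R=248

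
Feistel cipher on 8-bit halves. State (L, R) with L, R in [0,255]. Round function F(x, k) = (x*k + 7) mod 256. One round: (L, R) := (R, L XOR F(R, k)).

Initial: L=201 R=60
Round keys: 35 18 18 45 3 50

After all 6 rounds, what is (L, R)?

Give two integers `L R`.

Answer: 97 220

Derivation:
Round 1 (k=35): L=60 R=242
Round 2 (k=18): L=242 R=55
Round 3 (k=18): L=55 R=23
Round 4 (k=45): L=23 R=37
Round 5 (k=3): L=37 R=97
Round 6 (k=50): L=97 R=220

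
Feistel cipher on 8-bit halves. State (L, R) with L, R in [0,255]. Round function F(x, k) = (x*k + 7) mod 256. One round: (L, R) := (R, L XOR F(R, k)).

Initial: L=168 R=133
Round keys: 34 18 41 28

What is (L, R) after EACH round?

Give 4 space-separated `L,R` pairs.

Round 1 (k=34): L=133 R=25
Round 2 (k=18): L=25 R=76
Round 3 (k=41): L=76 R=42
Round 4 (k=28): L=42 R=211

Answer: 133,25 25,76 76,42 42,211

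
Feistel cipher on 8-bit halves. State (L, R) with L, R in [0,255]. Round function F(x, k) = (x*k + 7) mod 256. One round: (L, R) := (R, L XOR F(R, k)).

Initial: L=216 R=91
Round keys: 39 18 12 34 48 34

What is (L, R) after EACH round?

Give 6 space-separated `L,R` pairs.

Answer: 91,60 60,100 100,139 139,25 25,60 60,230

Derivation:
Round 1 (k=39): L=91 R=60
Round 2 (k=18): L=60 R=100
Round 3 (k=12): L=100 R=139
Round 4 (k=34): L=139 R=25
Round 5 (k=48): L=25 R=60
Round 6 (k=34): L=60 R=230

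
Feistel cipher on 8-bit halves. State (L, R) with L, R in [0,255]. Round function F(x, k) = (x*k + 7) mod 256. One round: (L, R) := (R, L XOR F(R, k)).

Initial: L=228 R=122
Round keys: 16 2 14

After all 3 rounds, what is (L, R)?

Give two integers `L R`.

Round 1 (k=16): L=122 R=67
Round 2 (k=2): L=67 R=247
Round 3 (k=14): L=247 R=202

Answer: 247 202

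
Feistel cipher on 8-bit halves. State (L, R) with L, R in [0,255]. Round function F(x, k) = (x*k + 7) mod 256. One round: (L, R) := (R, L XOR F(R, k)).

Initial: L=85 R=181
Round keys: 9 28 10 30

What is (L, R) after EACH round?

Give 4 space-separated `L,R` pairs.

Answer: 181,49 49,214 214,82 82,117

Derivation:
Round 1 (k=9): L=181 R=49
Round 2 (k=28): L=49 R=214
Round 3 (k=10): L=214 R=82
Round 4 (k=30): L=82 R=117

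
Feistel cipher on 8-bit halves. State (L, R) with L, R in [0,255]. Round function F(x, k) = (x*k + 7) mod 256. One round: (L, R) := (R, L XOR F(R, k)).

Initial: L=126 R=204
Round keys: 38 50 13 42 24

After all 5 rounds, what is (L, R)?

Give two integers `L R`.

Round 1 (k=38): L=204 R=49
Round 2 (k=50): L=49 R=85
Round 3 (k=13): L=85 R=105
Round 4 (k=42): L=105 R=20
Round 5 (k=24): L=20 R=142

Answer: 20 142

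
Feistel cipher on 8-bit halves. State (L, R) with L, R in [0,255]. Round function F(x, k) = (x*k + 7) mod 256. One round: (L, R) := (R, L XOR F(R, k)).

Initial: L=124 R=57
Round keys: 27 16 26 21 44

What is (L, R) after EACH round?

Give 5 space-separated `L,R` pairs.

Round 1 (k=27): L=57 R=118
Round 2 (k=16): L=118 R=94
Round 3 (k=26): L=94 R=229
Round 4 (k=21): L=229 R=142
Round 5 (k=44): L=142 R=138

Answer: 57,118 118,94 94,229 229,142 142,138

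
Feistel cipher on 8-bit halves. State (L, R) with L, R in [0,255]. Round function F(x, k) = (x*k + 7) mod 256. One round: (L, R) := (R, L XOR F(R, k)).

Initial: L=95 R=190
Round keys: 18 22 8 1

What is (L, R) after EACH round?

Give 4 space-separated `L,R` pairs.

Round 1 (k=18): L=190 R=60
Round 2 (k=22): L=60 R=145
Round 3 (k=8): L=145 R=179
Round 4 (k=1): L=179 R=43

Answer: 190,60 60,145 145,179 179,43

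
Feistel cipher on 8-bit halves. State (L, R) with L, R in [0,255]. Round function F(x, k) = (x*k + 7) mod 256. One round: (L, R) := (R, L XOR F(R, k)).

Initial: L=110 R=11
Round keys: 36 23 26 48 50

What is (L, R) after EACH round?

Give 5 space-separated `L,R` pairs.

Round 1 (k=36): L=11 R=253
Round 2 (k=23): L=253 R=201
Round 3 (k=26): L=201 R=140
Round 4 (k=48): L=140 R=142
Round 5 (k=50): L=142 R=79

Answer: 11,253 253,201 201,140 140,142 142,79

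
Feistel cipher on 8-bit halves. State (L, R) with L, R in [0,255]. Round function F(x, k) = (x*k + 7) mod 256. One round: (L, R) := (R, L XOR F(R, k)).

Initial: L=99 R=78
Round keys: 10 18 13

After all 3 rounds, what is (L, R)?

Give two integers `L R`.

Answer: 169 236

Derivation:
Round 1 (k=10): L=78 R=112
Round 2 (k=18): L=112 R=169
Round 3 (k=13): L=169 R=236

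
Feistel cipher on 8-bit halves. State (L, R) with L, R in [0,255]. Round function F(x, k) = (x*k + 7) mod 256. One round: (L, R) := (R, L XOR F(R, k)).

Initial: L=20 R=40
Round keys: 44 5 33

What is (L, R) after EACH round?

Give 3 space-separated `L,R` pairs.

Round 1 (k=44): L=40 R=243
Round 2 (k=5): L=243 R=238
Round 3 (k=33): L=238 R=70

Answer: 40,243 243,238 238,70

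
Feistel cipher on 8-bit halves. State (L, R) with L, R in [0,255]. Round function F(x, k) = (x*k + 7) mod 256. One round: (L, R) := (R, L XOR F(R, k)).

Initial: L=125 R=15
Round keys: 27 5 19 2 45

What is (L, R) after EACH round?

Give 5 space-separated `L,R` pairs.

Round 1 (k=27): L=15 R=225
Round 2 (k=5): L=225 R=99
Round 3 (k=19): L=99 R=129
Round 4 (k=2): L=129 R=106
Round 5 (k=45): L=106 R=40

Answer: 15,225 225,99 99,129 129,106 106,40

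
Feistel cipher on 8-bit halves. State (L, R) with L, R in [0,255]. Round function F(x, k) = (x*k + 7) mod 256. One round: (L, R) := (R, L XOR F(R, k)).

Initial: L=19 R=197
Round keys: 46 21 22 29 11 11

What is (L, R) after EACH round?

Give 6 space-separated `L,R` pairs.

Answer: 197,126 126,152 152,105 105,116 116,106 106,225

Derivation:
Round 1 (k=46): L=197 R=126
Round 2 (k=21): L=126 R=152
Round 3 (k=22): L=152 R=105
Round 4 (k=29): L=105 R=116
Round 5 (k=11): L=116 R=106
Round 6 (k=11): L=106 R=225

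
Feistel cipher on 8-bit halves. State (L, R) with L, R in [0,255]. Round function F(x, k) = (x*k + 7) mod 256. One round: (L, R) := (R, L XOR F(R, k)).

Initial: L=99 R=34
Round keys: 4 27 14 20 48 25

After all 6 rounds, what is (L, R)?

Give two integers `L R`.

Round 1 (k=4): L=34 R=236
Round 2 (k=27): L=236 R=201
Round 3 (k=14): L=201 R=233
Round 4 (k=20): L=233 R=242
Round 5 (k=48): L=242 R=142
Round 6 (k=25): L=142 R=23

Answer: 142 23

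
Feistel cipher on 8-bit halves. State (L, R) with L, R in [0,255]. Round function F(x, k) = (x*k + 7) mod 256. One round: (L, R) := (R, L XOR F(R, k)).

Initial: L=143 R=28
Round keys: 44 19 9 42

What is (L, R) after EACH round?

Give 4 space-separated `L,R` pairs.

Round 1 (k=44): L=28 R=88
Round 2 (k=19): L=88 R=147
Round 3 (k=9): L=147 R=106
Round 4 (k=42): L=106 R=248

Answer: 28,88 88,147 147,106 106,248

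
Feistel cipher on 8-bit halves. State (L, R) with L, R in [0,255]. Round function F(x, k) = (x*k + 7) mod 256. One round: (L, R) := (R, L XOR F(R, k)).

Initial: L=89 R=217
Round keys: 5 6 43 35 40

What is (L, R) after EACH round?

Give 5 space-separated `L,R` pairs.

Answer: 217,29 29,108 108,54 54,5 5,249

Derivation:
Round 1 (k=5): L=217 R=29
Round 2 (k=6): L=29 R=108
Round 3 (k=43): L=108 R=54
Round 4 (k=35): L=54 R=5
Round 5 (k=40): L=5 R=249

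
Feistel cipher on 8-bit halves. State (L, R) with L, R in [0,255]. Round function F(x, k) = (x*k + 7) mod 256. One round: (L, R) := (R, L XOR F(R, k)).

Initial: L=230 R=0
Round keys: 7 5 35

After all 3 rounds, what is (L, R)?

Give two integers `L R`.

Round 1 (k=7): L=0 R=225
Round 2 (k=5): L=225 R=108
Round 3 (k=35): L=108 R=42

Answer: 108 42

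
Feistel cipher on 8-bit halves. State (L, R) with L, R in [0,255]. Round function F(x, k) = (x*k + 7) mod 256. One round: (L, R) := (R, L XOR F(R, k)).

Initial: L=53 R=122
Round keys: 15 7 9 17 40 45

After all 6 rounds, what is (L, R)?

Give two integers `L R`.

Round 1 (k=15): L=122 R=24
Round 2 (k=7): L=24 R=213
Round 3 (k=9): L=213 R=156
Round 4 (k=17): L=156 R=182
Round 5 (k=40): L=182 R=235
Round 6 (k=45): L=235 R=224

Answer: 235 224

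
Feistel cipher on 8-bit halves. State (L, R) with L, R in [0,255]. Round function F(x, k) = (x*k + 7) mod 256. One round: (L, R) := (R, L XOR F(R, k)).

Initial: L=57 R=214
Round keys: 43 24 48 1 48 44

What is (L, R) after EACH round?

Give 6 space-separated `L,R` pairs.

Answer: 214,192 192,209 209,247 247,47 47,32 32,168

Derivation:
Round 1 (k=43): L=214 R=192
Round 2 (k=24): L=192 R=209
Round 3 (k=48): L=209 R=247
Round 4 (k=1): L=247 R=47
Round 5 (k=48): L=47 R=32
Round 6 (k=44): L=32 R=168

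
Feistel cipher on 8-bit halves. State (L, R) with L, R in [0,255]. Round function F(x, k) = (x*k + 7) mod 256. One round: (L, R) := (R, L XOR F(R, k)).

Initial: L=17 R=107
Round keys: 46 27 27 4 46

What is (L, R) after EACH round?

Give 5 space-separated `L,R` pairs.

Answer: 107,80 80,28 28,171 171,175 175,210

Derivation:
Round 1 (k=46): L=107 R=80
Round 2 (k=27): L=80 R=28
Round 3 (k=27): L=28 R=171
Round 4 (k=4): L=171 R=175
Round 5 (k=46): L=175 R=210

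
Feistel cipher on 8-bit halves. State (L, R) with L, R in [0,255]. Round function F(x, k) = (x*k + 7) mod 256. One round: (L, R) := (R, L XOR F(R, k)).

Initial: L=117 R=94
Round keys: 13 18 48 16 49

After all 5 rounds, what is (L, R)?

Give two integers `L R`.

Round 1 (k=13): L=94 R=184
Round 2 (k=18): L=184 R=169
Round 3 (k=48): L=169 R=15
Round 4 (k=16): L=15 R=94
Round 5 (k=49): L=94 R=10

Answer: 94 10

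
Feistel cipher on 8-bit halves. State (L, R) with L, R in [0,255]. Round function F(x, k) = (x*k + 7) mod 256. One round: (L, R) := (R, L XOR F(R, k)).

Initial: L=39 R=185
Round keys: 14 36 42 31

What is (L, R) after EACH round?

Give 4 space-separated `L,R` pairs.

Answer: 185,2 2,246 246,97 97,48

Derivation:
Round 1 (k=14): L=185 R=2
Round 2 (k=36): L=2 R=246
Round 3 (k=42): L=246 R=97
Round 4 (k=31): L=97 R=48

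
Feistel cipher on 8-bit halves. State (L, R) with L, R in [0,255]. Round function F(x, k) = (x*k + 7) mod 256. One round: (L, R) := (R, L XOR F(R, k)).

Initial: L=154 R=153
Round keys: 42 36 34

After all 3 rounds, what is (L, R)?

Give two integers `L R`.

Round 1 (k=42): L=153 R=187
Round 2 (k=36): L=187 R=202
Round 3 (k=34): L=202 R=96

Answer: 202 96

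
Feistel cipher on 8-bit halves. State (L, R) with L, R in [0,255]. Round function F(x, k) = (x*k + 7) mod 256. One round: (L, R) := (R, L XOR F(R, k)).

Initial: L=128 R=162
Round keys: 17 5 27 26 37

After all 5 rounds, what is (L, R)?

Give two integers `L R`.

Round 1 (k=17): L=162 R=73
Round 2 (k=5): L=73 R=214
Round 3 (k=27): L=214 R=208
Round 4 (k=26): L=208 R=241
Round 5 (k=37): L=241 R=12

Answer: 241 12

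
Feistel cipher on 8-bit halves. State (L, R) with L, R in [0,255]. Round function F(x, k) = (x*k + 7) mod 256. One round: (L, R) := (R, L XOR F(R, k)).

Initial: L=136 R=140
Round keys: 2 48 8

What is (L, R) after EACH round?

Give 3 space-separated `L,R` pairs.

Round 1 (k=2): L=140 R=151
Round 2 (k=48): L=151 R=219
Round 3 (k=8): L=219 R=72

Answer: 140,151 151,219 219,72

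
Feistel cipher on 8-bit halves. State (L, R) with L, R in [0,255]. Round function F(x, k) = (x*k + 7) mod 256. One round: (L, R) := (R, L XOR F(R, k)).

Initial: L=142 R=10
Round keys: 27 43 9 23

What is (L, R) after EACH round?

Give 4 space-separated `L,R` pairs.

Round 1 (k=27): L=10 R=155
Round 2 (k=43): L=155 R=26
Round 3 (k=9): L=26 R=106
Round 4 (k=23): L=106 R=151

Answer: 10,155 155,26 26,106 106,151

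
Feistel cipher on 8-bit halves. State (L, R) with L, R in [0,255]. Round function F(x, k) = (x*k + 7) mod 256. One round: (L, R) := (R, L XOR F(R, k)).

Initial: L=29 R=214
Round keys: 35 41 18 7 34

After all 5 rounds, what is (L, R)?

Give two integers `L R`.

Answer: 103 208

Derivation:
Round 1 (k=35): L=214 R=84
Round 2 (k=41): L=84 R=173
Round 3 (k=18): L=173 R=101
Round 4 (k=7): L=101 R=103
Round 5 (k=34): L=103 R=208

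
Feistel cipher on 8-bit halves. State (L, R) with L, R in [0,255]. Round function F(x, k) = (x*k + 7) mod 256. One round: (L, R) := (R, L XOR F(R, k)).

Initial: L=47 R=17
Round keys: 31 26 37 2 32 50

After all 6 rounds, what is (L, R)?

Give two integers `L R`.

Answer: 153 42

Derivation:
Round 1 (k=31): L=17 R=57
Round 2 (k=26): L=57 R=192
Round 3 (k=37): L=192 R=254
Round 4 (k=2): L=254 R=195
Round 5 (k=32): L=195 R=153
Round 6 (k=50): L=153 R=42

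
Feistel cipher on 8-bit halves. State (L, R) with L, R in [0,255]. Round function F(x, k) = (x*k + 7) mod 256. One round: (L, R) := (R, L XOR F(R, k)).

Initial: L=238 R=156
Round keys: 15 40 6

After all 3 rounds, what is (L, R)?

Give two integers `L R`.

Round 1 (k=15): L=156 R=197
Round 2 (k=40): L=197 R=83
Round 3 (k=6): L=83 R=60

Answer: 83 60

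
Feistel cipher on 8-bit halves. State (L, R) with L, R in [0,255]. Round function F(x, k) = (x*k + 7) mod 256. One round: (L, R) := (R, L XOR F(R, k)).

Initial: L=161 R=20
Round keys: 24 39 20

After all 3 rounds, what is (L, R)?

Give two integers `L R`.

Round 1 (k=24): L=20 R=70
Round 2 (k=39): L=70 R=165
Round 3 (k=20): L=165 R=173

Answer: 165 173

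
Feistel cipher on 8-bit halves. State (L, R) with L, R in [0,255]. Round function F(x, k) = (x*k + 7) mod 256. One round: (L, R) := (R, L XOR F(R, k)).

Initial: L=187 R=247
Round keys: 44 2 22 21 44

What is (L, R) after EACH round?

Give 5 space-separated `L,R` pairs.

Round 1 (k=44): L=247 R=192
Round 2 (k=2): L=192 R=112
Round 3 (k=22): L=112 R=103
Round 4 (k=21): L=103 R=10
Round 5 (k=44): L=10 R=216

Answer: 247,192 192,112 112,103 103,10 10,216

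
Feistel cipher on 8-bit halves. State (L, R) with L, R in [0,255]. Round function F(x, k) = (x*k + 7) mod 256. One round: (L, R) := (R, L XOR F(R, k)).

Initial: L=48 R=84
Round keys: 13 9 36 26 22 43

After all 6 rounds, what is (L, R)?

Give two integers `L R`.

Answer: 217 27

Derivation:
Round 1 (k=13): L=84 R=123
Round 2 (k=9): L=123 R=14
Round 3 (k=36): L=14 R=132
Round 4 (k=26): L=132 R=97
Round 5 (k=22): L=97 R=217
Round 6 (k=43): L=217 R=27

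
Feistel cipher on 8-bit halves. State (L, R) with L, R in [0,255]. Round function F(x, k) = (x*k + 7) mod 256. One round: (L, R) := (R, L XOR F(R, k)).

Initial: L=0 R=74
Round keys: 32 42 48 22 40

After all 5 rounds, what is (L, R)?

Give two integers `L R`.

Answer: 128 23

Derivation:
Round 1 (k=32): L=74 R=71
Round 2 (k=42): L=71 R=231
Round 3 (k=48): L=231 R=16
Round 4 (k=22): L=16 R=128
Round 5 (k=40): L=128 R=23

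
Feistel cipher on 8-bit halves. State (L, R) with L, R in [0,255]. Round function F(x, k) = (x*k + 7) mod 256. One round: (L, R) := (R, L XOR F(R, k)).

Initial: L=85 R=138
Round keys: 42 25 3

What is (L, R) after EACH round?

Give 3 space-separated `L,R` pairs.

Answer: 138,254 254,95 95,218

Derivation:
Round 1 (k=42): L=138 R=254
Round 2 (k=25): L=254 R=95
Round 3 (k=3): L=95 R=218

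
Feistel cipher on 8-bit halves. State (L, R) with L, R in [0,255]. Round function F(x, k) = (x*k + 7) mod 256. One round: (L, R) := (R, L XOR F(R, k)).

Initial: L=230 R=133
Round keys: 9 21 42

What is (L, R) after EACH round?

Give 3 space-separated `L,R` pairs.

Answer: 133,82 82,68 68,125

Derivation:
Round 1 (k=9): L=133 R=82
Round 2 (k=21): L=82 R=68
Round 3 (k=42): L=68 R=125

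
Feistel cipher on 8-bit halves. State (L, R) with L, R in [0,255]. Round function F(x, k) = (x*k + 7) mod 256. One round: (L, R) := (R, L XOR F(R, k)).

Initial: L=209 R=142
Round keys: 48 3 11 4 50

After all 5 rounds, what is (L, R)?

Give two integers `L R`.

Round 1 (k=48): L=142 R=118
Round 2 (k=3): L=118 R=231
Round 3 (k=11): L=231 R=130
Round 4 (k=4): L=130 R=232
Round 5 (k=50): L=232 R=213

Answer: 232 213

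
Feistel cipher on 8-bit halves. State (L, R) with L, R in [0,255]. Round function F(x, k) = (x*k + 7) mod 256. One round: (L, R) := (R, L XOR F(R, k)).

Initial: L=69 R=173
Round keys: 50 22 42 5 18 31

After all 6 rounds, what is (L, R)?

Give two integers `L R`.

Answer: 40 255

Derivation:
Round 1 (k=50): L=173 R=148
Round 2 (k=22): L=148 R=18
Round 3 (k=42): L=18 R=111
Round 4 (k=5): L=111 R=32
Round 5 (k=18): L=32 R=40
Round 6 (k=31): L=40 R=255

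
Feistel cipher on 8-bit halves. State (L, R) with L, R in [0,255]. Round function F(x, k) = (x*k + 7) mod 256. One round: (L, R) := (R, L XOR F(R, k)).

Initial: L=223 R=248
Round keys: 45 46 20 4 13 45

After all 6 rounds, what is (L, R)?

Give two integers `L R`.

Round 1 (k=45): L=248 R=64
Round 2 (k=46): L=64 R=127
Round 3 (k=20): L=127 R=179
Round 4 (k=4): L=179 R=172
Round 5 (k=13): L=172 R=112
Round 6 (k=45): L=112 R=27

Answer: 112 27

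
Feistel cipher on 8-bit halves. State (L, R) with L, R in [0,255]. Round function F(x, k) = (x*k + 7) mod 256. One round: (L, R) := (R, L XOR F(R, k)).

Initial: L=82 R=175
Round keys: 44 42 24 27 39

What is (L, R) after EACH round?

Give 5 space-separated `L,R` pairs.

Answer: 175,73 73,174 174,30 30,159 159,94

Derivation:
Round 1 (k=44): L=175 R=73
Round 2 (k=42): L=73 R=174
Round 3 (k=24): L=174 R=30
Round 4 (k=27): L=30 R=159
Round 5 (k=39): L=159 R=94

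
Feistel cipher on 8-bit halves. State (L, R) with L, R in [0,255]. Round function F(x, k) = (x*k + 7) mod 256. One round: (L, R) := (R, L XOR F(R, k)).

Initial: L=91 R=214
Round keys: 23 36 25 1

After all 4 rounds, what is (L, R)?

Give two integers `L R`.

Round 1 (k=23): L=214 R=26
Round 2 (k=36): L=26 R=121
Round 3 (k=25): L=121 R=194
Round 4 (k=1): L=194 R=176

Answer: 194 176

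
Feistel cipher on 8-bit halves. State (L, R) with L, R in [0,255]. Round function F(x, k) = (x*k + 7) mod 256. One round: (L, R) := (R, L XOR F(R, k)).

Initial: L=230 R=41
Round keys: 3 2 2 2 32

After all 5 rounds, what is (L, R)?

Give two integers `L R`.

Round 1 (k=3): L=41 R=100
Round 2 (k=2): L=100 R=230
Round 3 (k=2): L=230 R=183
Round 4 (k=2): L=183 R=147
Round 5 (k=32): L=147 R=208

Answer: 147 208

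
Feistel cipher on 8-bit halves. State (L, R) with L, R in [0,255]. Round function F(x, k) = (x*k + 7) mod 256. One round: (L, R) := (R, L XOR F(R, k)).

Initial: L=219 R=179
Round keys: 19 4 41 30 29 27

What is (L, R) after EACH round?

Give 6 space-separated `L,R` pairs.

Answer: 179,139 139,128 128,12 12,239 239,22 22,182

Derivation:
Round 1 (k=19): L=179 R=139
Round 2 (k=4): L=139 R=128
Round 3 (k=41): L=128 R=12
Round 4 (k=30): L=12 R=239
Round 5 (k=29): L=239 R=22
Round 6 (k=27): L=22 R=182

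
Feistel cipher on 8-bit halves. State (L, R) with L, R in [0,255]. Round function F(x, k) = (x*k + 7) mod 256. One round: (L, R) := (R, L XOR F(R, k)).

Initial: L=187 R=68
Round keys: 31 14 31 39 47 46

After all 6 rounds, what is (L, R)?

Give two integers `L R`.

Answer: 179 153

Derivation:
Round 1 (k=31): L=68 R=248
Round 2 (k=14): L=248 R=211
Round 3 (k=31): L=211 R=108
Round 4 (k=39): L=108 R=168
Round 5 (k=47): L=168 R=179
Round 6 (k=46): L=179 R=153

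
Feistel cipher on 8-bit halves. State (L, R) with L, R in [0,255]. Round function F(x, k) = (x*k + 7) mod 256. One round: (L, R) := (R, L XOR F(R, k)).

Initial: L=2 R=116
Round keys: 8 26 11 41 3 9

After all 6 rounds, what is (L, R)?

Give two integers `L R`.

Answer: 199 185

Derivation:
Round 1 (k=8): L=116 R=165
Round 2 (k=26): L=165 R=189
Round 3 (k=11): L=189 R=131
Round 4 (k=41): L=131 R=191
Round 5 (k=3): L=191 R=199
Round 6 (k=9): L=199 R=185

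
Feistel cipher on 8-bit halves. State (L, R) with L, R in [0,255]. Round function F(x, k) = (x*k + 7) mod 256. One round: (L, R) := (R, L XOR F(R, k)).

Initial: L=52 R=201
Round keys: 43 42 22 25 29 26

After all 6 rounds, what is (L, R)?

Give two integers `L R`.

Round 1 (k=43): L=201 R=254
Round 2 (k=42): L=254 R=122
Round 3 (k=22): L=122 R=125
Round 4 (k=25): L=125 R=70
Round 5 (k=29): L=70 R=136
Round 6 (k=26): L=136 R=145

Answer: 136 145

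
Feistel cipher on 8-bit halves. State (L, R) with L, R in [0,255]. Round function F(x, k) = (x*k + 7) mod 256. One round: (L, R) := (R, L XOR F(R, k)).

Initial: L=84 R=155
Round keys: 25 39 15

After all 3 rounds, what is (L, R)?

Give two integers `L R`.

Round 1 (k=25): L=155 R=126
Round 2 (k=39): L=126 R=162
Round 3 (k=15): L=162 R=251

Answer: 162 251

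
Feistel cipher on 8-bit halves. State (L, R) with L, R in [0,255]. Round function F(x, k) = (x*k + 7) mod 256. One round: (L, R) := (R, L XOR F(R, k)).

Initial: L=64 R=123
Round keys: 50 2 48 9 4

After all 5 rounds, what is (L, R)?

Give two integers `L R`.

Round 1 (k=50): L=123 R=77
Round 2 (k=2): L=77 R=218
Round 3 (k=48): L=218 R=170
Round 4 (k=9): L=170 R=219
Round 5 (k=4): L=219 R=217

Answer: 219 217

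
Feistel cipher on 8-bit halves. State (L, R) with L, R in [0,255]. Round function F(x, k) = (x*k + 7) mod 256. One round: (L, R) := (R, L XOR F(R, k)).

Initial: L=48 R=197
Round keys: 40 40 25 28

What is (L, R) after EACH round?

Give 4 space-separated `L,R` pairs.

Round 1 (k=40): L=197 R=255
Round 2 (k=40): L=255 R=26
Round 3 (k=25): L=26 R=110
Round 4 (k=28): L=110 R=21

Answer: 197,255 255,26 26,110 110,21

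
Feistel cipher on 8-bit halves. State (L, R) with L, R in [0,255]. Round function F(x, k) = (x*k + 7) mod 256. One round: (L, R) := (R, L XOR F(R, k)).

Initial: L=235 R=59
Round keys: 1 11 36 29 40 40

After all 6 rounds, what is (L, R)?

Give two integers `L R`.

Round 1 (k=1): L=59 R=169
Round 2 (k=11): L=169 R=113
Round 3 (k=36): L=113 R=66
Round 4 (k=29): L=66 R=240
Round 5 (k=40): L=240 R=197
Round 6 (k=40): L=197 R=63

Answer: 197 63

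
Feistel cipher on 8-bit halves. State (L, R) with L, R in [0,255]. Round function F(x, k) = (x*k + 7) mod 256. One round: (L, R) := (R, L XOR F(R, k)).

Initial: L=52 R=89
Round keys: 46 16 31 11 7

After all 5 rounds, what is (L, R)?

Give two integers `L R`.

Answer: 81 118

Derivation:
Round 1 (k=46): L=89 R=49
Round 2 (k=16): L=49 R=78
Round 3 (k=31): L=78 R=72
Round 4 (k=11): L=72 R=81
Round 5 (k=7): L=81 R=118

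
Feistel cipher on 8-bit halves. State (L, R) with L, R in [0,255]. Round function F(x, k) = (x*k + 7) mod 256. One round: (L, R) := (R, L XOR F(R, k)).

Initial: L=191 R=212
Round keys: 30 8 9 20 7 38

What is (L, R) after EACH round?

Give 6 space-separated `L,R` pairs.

Round 1 (k=30): L=212 R=96
Round 2 (k=8): L=96 R=211
Round 3 (k=9): L=211 R=18
Round 4 (k=20): L=18 R=188
Round 5 (k=7): L=188 R=57
Round 6 (k=38): L=57 R=193

Answer: 212,96 96,211 211,18 18,188 188,57 57,193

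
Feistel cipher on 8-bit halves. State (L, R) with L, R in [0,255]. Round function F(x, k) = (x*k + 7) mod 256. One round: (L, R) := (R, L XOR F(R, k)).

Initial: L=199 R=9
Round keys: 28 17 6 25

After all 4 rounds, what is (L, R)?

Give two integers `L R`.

Round 1 (k=28): L=9 R=196
Round 2 (k=17): L=196 R=2
Round 3 (k=6): L=2 R=215
Round 4 (k=25): L=215 R=4

Answer: 215 4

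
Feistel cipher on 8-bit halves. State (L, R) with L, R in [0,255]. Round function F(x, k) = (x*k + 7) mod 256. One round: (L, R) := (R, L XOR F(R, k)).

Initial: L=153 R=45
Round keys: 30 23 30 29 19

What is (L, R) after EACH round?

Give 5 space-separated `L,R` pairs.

Answer: 45,212 212,62 62,159 159,52 52,124

Derivation:
Round 1 (k=30): L=45 R=212
Round 2 (k=23): L=212 R=62
Round 3 (k=30): L=62 R=159
Round 4 (k=29): L=159 R=52
Round 5 (k=19): L=52 R=124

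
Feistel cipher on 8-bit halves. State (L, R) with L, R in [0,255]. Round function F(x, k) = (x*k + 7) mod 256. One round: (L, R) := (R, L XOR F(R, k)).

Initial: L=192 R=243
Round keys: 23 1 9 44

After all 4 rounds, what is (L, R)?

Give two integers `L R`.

Round 1 (k=23): L=243 R=28
Round 2 (k=1): L=28 R=208
Round 3 (k=9): L=208 R=75
Round 4 (k=44): L=75 R=59

Answer: 75 59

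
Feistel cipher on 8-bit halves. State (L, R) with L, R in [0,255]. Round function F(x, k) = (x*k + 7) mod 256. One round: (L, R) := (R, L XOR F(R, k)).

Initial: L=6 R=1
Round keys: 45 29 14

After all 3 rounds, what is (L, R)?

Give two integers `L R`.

Answer: 176 149

Derivation:
Round 1 (k=45): L=1 R=50
Round 2 (k=29): L=50 R=176
Round 3 (k=14): L=176 R=149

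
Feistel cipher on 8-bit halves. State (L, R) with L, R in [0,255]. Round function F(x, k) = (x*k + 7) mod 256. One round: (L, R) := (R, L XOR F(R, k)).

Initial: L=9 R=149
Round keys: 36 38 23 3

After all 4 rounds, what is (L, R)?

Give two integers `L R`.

Round 1 (k=36): L=149 R=242
Round 2 (k=38): L=242 R=102
Round 3 (k=23): L=102 R=195
Round 4 (k=3): L=195 R=54

Answer: 195 54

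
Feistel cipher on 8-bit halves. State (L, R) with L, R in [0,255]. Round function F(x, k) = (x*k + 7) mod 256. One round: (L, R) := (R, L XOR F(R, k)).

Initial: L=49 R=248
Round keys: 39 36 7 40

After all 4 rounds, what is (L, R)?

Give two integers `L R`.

Round 1 (k=39): L=248 R=254
Round 2 (k=36): L=254 R=71
Round 3 (k=7): L=71 R=6
Round 4 (k=40): L=6 R=176

Answer: 6 176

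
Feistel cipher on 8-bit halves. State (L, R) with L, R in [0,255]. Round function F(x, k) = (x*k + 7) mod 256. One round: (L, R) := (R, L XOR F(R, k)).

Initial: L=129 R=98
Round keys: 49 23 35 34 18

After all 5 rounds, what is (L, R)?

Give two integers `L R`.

Round 1 (k=49): L=98 R=72
Round 2 (k=23): L=72 R=29
Round 3 (k=35): L=29 R=182
Round 4 (k=34): L=182 R=46
Round 5 (k=18): L=46 R=245

Answer: 46 245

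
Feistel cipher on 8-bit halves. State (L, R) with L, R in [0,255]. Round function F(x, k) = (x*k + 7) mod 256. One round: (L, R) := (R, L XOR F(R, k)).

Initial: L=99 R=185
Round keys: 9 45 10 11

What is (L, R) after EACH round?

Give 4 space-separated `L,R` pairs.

Round 1 (k=9): L=185 R=235
Round 2 (k=45): L=235 R=239
Round 3 (k=10): L=239 R=182
Round 4 (k=11): L=182 R=54

Answer: 185,235 235,239 239,182 182,54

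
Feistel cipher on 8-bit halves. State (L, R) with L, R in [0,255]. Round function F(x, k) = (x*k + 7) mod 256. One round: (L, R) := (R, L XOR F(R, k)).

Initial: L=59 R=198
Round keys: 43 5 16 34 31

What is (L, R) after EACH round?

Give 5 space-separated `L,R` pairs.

Round 1 (k=43): L=198 R=114
Round 2 (k=5): L=114 R=135
Round 3 (k=16): L=135 R=5
Round 4 (k=34): L=5 R=54
Round 5 (k=31): L=54 R=148

Answer: 198,114 114,135 135,5 5,54 54,148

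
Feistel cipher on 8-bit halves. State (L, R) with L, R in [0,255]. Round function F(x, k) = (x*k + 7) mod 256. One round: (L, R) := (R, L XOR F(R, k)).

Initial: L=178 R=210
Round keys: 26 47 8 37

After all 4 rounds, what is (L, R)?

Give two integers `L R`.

Answer: 14 17

Derivation:
Round 1 (k=26): L=210 R=233
Round 2 (k=47): L=233 R=28
Round 3 (k=8): L=28 R=14
Round 4 (k=37): L=14 R=17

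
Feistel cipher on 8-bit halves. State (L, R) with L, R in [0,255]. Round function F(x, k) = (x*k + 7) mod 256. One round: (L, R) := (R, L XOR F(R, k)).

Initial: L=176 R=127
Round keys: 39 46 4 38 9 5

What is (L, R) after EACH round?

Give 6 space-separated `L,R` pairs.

Answer: 127,208 208,24 24,183 183,41 41,207 207,59

Derivation:
Round 1 (k=39): L=127 R=208
Round 2 (k=46): L=208 R=24
Round 3 (k=4): L=24 R=183
Round 4 (k=38): L=183 R=41
Round 5 (k=9): L=41 R=207
Round 6 (k=5): L=207 R=59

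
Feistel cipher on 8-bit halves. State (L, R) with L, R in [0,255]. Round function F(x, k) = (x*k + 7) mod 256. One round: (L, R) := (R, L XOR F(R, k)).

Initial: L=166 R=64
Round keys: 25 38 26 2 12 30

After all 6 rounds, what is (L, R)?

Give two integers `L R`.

Answer: 71 131

Derivation:
Round 1 (k=25): L=64 R=225
Round 2 (k=38): L=225 R=45
Round 3 (k=26): L=45 R=120
Round 4 (k=2): L=120 R=218
Round 5 (k=12): L=218 R=71
Round 6 (k=30): L=71 R=131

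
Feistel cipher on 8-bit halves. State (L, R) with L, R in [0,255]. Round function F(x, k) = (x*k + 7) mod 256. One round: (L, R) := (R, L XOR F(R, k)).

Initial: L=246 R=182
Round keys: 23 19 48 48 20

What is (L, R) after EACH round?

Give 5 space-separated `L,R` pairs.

Round 1 (k=23): L=182 R=151
Round 2 (k=19): L=151 R=138
Round 3 (k=48): L=138 R=112
Round 4 (k=48): L=112 R=141
Round 5 (k=20): L=141 R=123

Answer: 182,151 151,138 138,112 112,141 141,123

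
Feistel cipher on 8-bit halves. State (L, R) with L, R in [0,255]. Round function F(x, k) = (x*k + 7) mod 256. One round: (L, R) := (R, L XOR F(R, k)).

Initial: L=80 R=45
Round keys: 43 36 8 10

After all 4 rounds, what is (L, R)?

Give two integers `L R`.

Answer: 81 195

Derivation:
Round 1 (k=43): L=45 R=198
Round 2 (k=36): L=198 R=242
Round 3 (k=8): L=242 R=81
Round 4 (k=10): L=81 R=195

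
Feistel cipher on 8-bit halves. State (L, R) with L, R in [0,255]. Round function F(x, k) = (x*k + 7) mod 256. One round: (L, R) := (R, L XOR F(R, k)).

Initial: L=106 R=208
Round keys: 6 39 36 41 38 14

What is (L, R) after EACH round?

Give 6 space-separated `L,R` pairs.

Answer: 208,141 141,82 82,2 2,11 11,171 171,106

Derivation:
Round 1 (k=6): L=208 R=141
Round 2 (k=39): L=141 R=82
Round 3 (k=36): L=82 R=2
Round 4 (k=41): L=2 R=11
Round 5 (k=38): L=11 R=171
Round 6 (k=14): L=171 R=106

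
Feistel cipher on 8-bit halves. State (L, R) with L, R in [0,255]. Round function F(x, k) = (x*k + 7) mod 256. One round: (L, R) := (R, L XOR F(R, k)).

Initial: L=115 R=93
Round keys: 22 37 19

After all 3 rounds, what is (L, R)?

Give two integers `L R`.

Round 1 (k=22): L=93 R=118
Round 2 (k=37): L=118 R=72
Round 3 (k=19): L=72 R=41

Answer: 72 41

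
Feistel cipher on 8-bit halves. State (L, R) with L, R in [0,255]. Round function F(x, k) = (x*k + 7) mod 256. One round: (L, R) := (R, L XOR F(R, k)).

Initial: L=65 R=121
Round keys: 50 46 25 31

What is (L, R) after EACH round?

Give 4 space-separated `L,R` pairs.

Round 1 (k=50): L=121 R=232
Round 2 (k=46): L=232 R=206
Round 3 (k=25): L=206 R=205
Round 4 (k=31): L=205 R=20

Answer: 121,232 232,206 206,205 205,20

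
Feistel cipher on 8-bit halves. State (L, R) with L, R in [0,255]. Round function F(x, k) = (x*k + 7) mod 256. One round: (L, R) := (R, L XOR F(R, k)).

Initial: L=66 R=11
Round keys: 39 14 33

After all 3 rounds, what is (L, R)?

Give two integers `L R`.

Round 1 (k=39): L=11 R=246
Round 2 (k=14): L=246 R=112
Round 3 (k=33): L=112 R=129

Answer: 112 129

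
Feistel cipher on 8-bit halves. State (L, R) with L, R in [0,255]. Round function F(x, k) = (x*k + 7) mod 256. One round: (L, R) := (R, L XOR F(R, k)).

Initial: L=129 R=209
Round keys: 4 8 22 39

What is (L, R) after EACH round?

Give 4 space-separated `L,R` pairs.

Answer: 209,202 202,134 134,65 65,104

Derivation:
Round 1 (k=4): L=209 R=202
Round 2 (k=8): L=202 R=134
Round 3 (k=22): L=134 R=65
Round 4 (k=39): L=65 R=104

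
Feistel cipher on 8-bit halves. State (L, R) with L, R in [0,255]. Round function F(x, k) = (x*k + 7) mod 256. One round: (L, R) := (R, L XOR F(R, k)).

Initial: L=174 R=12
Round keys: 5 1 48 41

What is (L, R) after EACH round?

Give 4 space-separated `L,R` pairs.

Answer: 12,237 237,248 248,106 106,249

Derivation:
Round 1 (k=5): L=12 R=237
Round 2 (k=1): L=237 R=248
Round 3 (k=48): L=248 R=106
Round 4 (k=41): L=106 R=249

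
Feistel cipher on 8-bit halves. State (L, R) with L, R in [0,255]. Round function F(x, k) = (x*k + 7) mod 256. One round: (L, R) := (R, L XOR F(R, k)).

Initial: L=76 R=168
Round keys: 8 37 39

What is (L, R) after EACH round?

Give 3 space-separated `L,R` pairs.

Answer: 168,11 11,54 54,74

Derivation:
Round 1 (k=8): L=168 R=11
Round 2 (k=37): L=11 R=54
Round 3 (k=39): L=54 R=74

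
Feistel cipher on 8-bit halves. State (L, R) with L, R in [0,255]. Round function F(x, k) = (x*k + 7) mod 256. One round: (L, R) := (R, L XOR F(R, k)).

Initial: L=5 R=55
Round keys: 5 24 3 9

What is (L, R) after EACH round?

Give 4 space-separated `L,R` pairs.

Answer: 55,31 31,216 216,144 144,207

Derivation:
Round 1 (k=5): L=55 R=31
Round 2 (k=24): L=31 R=216
Round 3 (k=3): L=216 R=144
Round 4 (k=9): L=144 R=207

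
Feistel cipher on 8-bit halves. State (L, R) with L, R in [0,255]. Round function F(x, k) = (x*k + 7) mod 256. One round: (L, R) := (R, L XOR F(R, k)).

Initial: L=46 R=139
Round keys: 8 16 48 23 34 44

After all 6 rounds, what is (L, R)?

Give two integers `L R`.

Answer: 151 134

Derivation:
Round 1 (k=8): L=139 R=113
Round 2 (k=16): L=113 R=156
Round 3 (k=48): L=156 R=54
Round 4 (k=23): L=54 R=125
Round 5 (k=34): L=125 R=151
Round 6 (k=44): L=151 R=134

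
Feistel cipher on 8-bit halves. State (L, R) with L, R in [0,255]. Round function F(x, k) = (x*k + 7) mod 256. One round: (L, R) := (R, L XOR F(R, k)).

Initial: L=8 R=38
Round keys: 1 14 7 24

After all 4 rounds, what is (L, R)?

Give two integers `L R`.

Round 1 (k=1): L=38 R=37
Round 2 (k=14): L=37 R=43
Round 3 (k=7): L=43 R=17
Round 4 (k=24): L=17 R=180

Answer: 17 180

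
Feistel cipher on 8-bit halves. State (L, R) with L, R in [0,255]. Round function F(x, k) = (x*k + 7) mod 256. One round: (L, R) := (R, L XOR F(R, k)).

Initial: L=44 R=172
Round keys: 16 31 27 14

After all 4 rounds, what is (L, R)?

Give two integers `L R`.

Round 1 (k=16): L=172 R=235
Round 2 (k=31): L=235 R=208
Round 3 (k=27): L=208 R=28
Round 4 (k=14): L=28 R=95

Answer: 28 95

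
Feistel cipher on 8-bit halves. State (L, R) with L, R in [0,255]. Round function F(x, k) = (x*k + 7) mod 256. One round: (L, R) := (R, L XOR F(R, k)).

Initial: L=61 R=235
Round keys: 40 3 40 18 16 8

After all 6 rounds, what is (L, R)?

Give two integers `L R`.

Answer: 2 48

Derivation:
Round 1 (k=40): L=235 R=130
Round 2 (k=3): L=130 R=102
Round 3 (k=40): L=102 R=117
Round 4 (k=18): L=117 R=39
Round 5 (k=16): L=39 R=2
Round 6 (k=8): L=2 R=48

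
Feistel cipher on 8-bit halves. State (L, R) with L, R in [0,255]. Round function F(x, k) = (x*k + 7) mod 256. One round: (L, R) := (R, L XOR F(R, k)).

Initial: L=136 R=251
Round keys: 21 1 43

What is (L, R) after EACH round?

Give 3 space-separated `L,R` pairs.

Round 1 (k=21): L=251 R=22
Round 2 (k=1): L=22 R=230
Round 3 (k=43): L=230 R=191

Answer: 251,22 22,230 230,191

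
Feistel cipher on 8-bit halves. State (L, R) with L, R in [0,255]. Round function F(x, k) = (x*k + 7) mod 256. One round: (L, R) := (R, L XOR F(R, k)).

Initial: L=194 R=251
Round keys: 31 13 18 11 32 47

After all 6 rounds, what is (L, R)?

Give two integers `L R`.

Round 1 (k=31): L=251 R=174
Round 2 (k=13): L=174 R=38
Round 3 (k=18): L=38 R=29
Round 4 (k=11): L=29 R=96
Round 5 (k=32): L=96 R=26
Round 6 (k=47): L=26 R=173

Answer: 26 173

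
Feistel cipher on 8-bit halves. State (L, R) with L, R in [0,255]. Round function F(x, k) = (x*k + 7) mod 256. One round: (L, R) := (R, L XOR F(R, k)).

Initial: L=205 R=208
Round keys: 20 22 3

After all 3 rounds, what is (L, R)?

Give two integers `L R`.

Round 1 (k=20): L=208 R=138
Round 2 (k=22): L=138 R=51
Round 3 (k=3): L=51 R=42

Answer: 51 42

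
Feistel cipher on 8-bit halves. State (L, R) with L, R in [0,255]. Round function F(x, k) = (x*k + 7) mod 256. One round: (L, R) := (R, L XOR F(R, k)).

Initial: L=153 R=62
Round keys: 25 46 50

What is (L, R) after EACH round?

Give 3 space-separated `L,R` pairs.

Round 1 (k=25): L=62 R=140
Round 2 (k=46): L=140 R=17
Round 3 (k=50): L=17 R=213

Answer: 62,140 140,17 17,213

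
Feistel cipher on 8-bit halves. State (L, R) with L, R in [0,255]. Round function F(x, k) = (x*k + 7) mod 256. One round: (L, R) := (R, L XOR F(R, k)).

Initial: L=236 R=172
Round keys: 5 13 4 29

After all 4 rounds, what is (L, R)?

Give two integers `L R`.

Round 1 (k=5): L=172 R=143
Round 2 (k=13): L=143 R=230
Round 3 (k=4): L=230 R=16
Round 4 (k=29): L=16 R=49

Answer: 16 49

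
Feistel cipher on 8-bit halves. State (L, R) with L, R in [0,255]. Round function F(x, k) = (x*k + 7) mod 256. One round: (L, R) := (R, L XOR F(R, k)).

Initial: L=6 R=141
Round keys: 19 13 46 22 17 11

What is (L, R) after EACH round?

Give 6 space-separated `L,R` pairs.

Answer: 141,120 120,146 146,59 59,139 139,121 121,177

Derivation:
Round 1 (k=19): L=141 R=120
Round 2 (k=13): L=120 R=146
Round 3 (k=46): L=146 R=59
Round 4 (k=22): L=59 R=139
Round 5 (k=17): L=139 R=121
Round 6 (k=11): L=121 R=177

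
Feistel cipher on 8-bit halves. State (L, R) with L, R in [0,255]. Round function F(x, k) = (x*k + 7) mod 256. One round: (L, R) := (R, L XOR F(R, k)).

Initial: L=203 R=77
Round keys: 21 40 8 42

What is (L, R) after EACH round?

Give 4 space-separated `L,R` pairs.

Round 1 (k=21): L=77 R=147
Round 2 (k=40): L=147 R=178
Round 3 (k=8): L=178 R=4
Round 4 (k=42): L=4 R=29

Answer: 77,147 147,178 178,4 4,29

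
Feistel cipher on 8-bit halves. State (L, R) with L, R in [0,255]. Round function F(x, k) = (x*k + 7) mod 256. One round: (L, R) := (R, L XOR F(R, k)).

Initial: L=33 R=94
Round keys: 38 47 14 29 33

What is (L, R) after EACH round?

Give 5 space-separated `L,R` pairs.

Answer: 94,218 218,83 83,75 75,213 213,55

Derivation:
Round 1 (k=38): L=94 R=218
Round 2 (k=47): L=218 R=83
Round 3 (k=14): L=83 R=75
Round 4 (k=29): L=75 R=213
Round 5 (k=33): L=213 R=55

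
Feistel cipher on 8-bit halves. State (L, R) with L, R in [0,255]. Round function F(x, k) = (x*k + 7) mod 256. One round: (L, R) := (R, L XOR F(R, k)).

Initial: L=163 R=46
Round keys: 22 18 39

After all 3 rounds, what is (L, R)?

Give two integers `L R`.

Answer: 25 142

Derivation:
Round 1 (k=22): L=46 R=88
Round 2 (k=18): L=88 R=25
Round 3 (k=39): L=25 R=142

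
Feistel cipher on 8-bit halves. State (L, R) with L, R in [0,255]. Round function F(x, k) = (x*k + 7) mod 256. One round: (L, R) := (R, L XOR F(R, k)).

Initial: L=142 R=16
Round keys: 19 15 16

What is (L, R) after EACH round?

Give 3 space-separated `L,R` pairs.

Round 1 (k=19): L=16 R=185
Round 2 (k=15): L=185 R=206
Round 3 (k=16): L=206 R=94

Answer: 16,185 185,206 206,94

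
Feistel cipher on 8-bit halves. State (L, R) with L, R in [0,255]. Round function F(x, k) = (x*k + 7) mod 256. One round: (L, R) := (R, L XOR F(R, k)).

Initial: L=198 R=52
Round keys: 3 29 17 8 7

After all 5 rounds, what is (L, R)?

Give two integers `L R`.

Answer: 251 146

Derivation:
Round 1 (k=3): L=52 R=101
Round 2 (k=29): L=101 R=76
Round 3 (k=17): L=76 R=118
Round 4 (k=8): L=118 R=251
Round 5 (k=7): L=251 R=146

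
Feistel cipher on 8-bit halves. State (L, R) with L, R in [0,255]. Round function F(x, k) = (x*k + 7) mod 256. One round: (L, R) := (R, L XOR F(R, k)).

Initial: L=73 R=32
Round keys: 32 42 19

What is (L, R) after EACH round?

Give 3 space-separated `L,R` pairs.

Answer: 32,78 78,243 243,94

Derivation:
Round 1 (k=32): L=32 R=78
Round 2 (k=42): L=78 R=243
Round 3 (k=19): L=243 R=94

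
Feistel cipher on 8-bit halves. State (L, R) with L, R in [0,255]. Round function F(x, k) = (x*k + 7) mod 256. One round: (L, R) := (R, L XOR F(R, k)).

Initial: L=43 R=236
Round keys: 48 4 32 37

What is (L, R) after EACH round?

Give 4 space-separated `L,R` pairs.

Answer: 236,108 108,91 91,11 11,197

Derivation:
Round 1 (k=48): L=236 R=108
Round 2 (k=4): L=108 R=91
Round 3 (k=32): L=91 R=11
Round 4 (k=37): L=11 R=197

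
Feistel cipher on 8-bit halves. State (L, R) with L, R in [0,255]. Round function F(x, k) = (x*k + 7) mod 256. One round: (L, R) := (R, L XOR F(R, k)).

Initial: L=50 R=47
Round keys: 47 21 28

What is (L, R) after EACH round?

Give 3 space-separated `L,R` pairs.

Answer: 47,154 154,134 134,53

Derivation:
Round 1 (k=47): L=47 R=154
Round 2 (k=21): L=154 R=134
Round 3 (k=28): L=134 R=53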